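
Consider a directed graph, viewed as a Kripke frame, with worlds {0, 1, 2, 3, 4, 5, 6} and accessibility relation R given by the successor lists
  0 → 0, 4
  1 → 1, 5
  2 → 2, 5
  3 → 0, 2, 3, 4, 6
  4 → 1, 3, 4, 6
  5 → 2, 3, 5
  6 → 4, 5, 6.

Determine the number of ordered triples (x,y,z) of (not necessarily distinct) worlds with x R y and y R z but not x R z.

Enumerating: (0,4,1), (0,4,3), (0,4,6), (1,5,2), (1,5,3), (2,5,3), (3,2,5), (3,4,1), (3,6,5), (4,1,5), (4,3,0), (4,3,2), … and 8 more.
Total: 20.

20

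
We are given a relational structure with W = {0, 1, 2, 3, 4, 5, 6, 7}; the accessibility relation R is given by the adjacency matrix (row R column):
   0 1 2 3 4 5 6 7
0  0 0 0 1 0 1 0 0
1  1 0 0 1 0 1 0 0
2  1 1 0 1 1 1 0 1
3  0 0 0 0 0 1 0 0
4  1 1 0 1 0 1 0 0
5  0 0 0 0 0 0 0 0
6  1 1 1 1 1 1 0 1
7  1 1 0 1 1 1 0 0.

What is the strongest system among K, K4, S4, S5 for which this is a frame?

Transitive (axiom 4): yes — every two-step R-path is closed by a direct edge.
Reflexive (axiom T): no — 0 is not related to itself.
Euclidean (axiom 5): no — 0 R 5 and 0 R 3, but not 5 R 3.
So F validates K, K4; S4 would additionally require R to be reflexive. The strongest is K4.

K4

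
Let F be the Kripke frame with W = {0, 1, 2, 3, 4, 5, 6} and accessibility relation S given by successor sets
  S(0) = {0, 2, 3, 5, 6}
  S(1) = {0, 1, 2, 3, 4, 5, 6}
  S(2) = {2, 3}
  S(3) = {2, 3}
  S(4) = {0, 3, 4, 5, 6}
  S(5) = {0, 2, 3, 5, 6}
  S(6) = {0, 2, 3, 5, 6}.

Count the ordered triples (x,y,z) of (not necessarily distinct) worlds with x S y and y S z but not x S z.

4

Enumerating: (4,0,2), (4,3,2), (4,5,2), (4,6,2).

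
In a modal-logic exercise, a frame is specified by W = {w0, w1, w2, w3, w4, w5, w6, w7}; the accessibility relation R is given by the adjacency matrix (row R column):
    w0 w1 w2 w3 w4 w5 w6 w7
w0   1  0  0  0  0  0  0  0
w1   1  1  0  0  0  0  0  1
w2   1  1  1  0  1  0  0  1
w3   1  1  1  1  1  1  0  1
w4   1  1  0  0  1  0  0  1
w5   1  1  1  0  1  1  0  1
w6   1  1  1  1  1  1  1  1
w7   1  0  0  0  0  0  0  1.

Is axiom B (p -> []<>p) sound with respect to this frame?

No

Axiom B corresponds to the accessibility relation being symmetric.
Symmetric: no — w1 R w0 but not w0 R w1.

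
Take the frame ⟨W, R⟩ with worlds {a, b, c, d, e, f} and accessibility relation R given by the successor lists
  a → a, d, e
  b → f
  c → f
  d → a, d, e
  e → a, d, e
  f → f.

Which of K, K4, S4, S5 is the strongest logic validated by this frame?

K4

Transitive (axiom 4): yes — every two-step R-path is closed by a direct edge.
Reflexive (axiom T): no — b is not related to itself.
Euclidean (axiom 5): yes — any two successors of a common world are R-related.
So F validates K, K4; S4 would additionally require R to be reflexive. The strongest is K4.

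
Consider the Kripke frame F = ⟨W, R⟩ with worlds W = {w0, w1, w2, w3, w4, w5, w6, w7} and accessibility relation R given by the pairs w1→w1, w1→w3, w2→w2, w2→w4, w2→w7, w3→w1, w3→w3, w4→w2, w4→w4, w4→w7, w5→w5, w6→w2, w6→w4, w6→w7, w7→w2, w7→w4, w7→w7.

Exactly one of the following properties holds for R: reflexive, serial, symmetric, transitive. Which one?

Reflexive: no — w0 is not related to itself.
Serial: no — w0 has no R-successor.
Symmetric: no — w6 R w2 but not w2 R w6.
Transitive: yes — every two-step R-path is closed by a direct edge.
Only transitive holds.

transitive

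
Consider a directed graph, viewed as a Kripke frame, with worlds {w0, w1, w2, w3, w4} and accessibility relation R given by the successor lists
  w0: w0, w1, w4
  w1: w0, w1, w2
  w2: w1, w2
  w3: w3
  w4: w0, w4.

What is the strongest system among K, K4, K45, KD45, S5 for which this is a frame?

K

Transitive (axiom 4): no — w0 R w1 and w1 R w2, but not w0 R w2.
Euclidean (axiom 5): no — w0 R w1 and w0 R w4, but not w1 R w4.
Serial (axiom D): yes — every world has a successor (e.g. w0 R w0).
Reflexive (axiom T): yes — every world is R-related to itself.
So F validates K; K4 would additionally require R to be transitive. The strongest is K.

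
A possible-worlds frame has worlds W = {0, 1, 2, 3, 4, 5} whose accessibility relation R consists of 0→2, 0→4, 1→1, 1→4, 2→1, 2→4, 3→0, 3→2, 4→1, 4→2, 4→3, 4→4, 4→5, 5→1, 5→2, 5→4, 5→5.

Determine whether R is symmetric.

Symmetric: no — 0 R 2 but not 2 R 0.

No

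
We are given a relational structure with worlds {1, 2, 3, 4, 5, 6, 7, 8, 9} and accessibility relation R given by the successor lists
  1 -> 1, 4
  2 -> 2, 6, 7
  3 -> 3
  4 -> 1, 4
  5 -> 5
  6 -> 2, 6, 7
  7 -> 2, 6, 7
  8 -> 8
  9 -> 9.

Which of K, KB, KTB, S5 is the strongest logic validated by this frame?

Symmetric (axiom B): yes — every pair in R has its reverse in R.
Reflexive (axiom T): yes — every world is R-related to itself.
Euclidean (axiom 5): yes — any two successors of a common world are R-related.
So F validates K, KB, KTB, S5. The strongest is S5.

S5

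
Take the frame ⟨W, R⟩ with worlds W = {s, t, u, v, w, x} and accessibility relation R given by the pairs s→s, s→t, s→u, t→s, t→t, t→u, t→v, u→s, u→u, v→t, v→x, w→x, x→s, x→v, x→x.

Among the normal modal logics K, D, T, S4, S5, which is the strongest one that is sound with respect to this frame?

D

Serial (axiom D): yes — every world has a successor (e.g. s R s).
Reflexive (axiom T): no — v is not related to itself.
Transitive (axiom 4): no — s R t and t R v, but not s R v.
Euclidean (axiom 5): no — s R u and s R t, but not u R t.
So F validates K, D; T would additionally require R to be reflexive. The strongest is D.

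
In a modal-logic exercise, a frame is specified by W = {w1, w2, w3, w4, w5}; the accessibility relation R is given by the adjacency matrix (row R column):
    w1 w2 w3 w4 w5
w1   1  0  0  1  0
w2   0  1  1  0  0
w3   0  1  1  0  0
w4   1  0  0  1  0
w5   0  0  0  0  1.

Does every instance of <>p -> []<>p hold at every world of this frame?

The schema 5 characterises exactly the Euclidean frames.
Euclidean: yes — any two successors of a common world are R-related.

Yes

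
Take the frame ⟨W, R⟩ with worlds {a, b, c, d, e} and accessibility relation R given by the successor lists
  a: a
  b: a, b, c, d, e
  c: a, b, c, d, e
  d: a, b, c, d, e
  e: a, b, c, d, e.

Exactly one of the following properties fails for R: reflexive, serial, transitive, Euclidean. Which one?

Reflexive: yes — every world is R-related to itself.
Serial: yes — every world has a successor (e.g. a R a).
Transitive: yes — every two-step R-path is closed by a direct edge.
Euclidean: no — b R a and b R c, but not a R c.
Only Euclidean fails.

Euclidean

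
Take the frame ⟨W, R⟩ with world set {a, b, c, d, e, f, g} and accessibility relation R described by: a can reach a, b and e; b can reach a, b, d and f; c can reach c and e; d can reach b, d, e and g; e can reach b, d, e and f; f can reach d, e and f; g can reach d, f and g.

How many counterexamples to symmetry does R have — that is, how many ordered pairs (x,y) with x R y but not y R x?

6

Enumerating: (a,e), (b,f), (c,e), (e,b), (f,d), (g,f).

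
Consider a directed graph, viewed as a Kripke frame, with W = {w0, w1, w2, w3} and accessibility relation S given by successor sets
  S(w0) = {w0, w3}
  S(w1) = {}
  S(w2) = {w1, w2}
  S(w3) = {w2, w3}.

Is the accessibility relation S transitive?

No

Transitive: no — w0 S w3 and w3 S w2, but not w0 S w2.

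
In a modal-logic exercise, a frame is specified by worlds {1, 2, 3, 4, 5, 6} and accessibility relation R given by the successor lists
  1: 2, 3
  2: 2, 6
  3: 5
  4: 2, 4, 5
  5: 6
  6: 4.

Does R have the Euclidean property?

Euclidean: no — 1 R 2 and 1 R 3, but not 2 R 3.

No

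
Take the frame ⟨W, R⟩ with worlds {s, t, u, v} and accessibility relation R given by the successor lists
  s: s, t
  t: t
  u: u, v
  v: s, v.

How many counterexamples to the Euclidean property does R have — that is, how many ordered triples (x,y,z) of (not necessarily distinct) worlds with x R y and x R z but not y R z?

3

Enumerating: (s,t,s), (u,v,u), (v,s,v).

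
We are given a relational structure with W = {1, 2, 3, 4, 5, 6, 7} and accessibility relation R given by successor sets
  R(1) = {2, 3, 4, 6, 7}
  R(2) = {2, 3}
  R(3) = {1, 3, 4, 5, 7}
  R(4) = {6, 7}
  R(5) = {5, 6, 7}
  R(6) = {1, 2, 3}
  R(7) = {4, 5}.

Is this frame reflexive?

No

Reflexive: no — 1 is not related to itself.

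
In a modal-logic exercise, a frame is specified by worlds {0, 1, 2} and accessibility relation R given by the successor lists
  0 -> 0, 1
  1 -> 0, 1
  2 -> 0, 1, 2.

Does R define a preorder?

Reflexive: yes — every world is R-related to itself.
Transitive: yes — every two-step R-path is closed by a direct edge.
So R is a preorder.

Yes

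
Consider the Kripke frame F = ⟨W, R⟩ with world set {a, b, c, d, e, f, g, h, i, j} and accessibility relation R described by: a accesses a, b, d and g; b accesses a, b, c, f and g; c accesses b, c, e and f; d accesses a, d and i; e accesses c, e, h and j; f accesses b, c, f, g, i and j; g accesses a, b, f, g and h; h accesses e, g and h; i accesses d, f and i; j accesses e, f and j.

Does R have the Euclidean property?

No

Euclidean: no — a R b and a R d, but not b R d.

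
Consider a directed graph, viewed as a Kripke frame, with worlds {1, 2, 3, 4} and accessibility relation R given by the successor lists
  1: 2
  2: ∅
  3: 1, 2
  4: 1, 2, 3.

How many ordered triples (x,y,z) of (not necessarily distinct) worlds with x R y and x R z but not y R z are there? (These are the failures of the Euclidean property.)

10

Enumerating: (1,2,2), (3,1,1), (3,2,1), (3,2,2), (4,1,1), (4,1,3), (4,2,1), (4,2,2), (4,2,3), (4,3,3).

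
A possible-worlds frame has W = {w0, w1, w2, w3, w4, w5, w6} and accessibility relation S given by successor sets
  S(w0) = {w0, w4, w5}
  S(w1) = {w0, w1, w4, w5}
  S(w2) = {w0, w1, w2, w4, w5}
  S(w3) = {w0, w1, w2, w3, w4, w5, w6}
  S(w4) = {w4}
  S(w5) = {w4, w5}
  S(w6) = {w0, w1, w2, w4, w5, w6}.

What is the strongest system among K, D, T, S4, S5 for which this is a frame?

Serial (axiom D): yes — every world has a successor (e.g. w0 S w0).
Reflexive (axiom T): yes — every world is S-related to itself.
Transitive (axiom 4): yes — every two-step S-path is closed by a direct edge.
Euclidean (axiom 5): no — w0 S w4 and w0 S w5, but not w4 S w5.
So F validates K, D, T, S4; S5 would additionally require S to be Euclidean. The strongest is S4.

S4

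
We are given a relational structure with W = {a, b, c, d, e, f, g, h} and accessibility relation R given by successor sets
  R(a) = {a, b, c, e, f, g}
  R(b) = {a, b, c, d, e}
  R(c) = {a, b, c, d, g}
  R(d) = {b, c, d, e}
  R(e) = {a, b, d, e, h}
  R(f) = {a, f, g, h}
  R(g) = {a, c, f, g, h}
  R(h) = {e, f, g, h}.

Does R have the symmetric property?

Yes

Symmetric: yes — every pair in R has its reverse in R.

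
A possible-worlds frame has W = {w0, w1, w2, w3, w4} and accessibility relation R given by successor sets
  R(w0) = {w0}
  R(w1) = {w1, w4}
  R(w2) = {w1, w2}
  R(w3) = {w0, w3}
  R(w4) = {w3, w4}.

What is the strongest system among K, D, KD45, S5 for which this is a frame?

D

Serial (axiom D): yes — every world has a successor (e.g. w0 R w0).
Euclidean (axiom 5): no — w1 R w4 and w1 R w1, but not w4 R w1.
Transitive (axiom 4): no — w1 R w4 and w4 R w3, but not w1 R w3.
Reflexive (axiom T): yes — every world is R-related to itself.
So F validates K, D; KD45 would additionally require R to be Euclidean and transitive. The strongest is D.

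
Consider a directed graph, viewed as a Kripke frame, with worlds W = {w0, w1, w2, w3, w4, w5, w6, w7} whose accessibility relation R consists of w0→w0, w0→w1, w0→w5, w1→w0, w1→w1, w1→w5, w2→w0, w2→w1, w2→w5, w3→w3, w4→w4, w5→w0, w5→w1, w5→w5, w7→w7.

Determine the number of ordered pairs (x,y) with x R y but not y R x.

Enumerating: (w2,w0), (w2,w1), (w2,w5).

3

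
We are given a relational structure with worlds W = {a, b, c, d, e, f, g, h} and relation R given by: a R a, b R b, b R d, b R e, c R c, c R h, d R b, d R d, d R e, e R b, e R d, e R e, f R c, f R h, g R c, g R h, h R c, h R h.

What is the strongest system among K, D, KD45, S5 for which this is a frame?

Serial (axiom D): yes — every world has a successor (e.g. a R a).
Euclidean (axiom 5): yes — any two successors of a common world are R-related.
Transitive (axiom 4): yes — every two-step R-path is closed by a direct edge.
Reflexive (axiom T): no — f is not related to itself.
So F validates K, D, KD45; S5 would additionally require R to be reflexive. The strongest is KD45.

KD45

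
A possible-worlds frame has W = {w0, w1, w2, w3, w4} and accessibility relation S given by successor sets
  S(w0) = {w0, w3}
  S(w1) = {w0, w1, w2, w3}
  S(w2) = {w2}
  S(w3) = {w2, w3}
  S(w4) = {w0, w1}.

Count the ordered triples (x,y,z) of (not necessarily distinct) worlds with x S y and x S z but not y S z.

10

Enumerating: (w0,w3,w0), (w1,w0,w1), (w1,w0,w2), (w1,w2,w0), (w1,w2,w1), (w1,w2,w3), (w1,w3,w0), (w1,w3,w1), (w3,w2,w3), (w4,w0,w1).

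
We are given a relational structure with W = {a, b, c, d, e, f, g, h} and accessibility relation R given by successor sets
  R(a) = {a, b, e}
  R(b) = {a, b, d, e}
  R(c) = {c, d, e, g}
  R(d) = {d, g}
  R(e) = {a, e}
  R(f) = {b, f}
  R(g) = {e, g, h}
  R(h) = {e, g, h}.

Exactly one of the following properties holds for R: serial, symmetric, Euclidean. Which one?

Serial: yes — every world has a successor (e.g. a R a).
Symmetric: no — b R d but not d R b.
Euclidean: no — a R e and a R b, but not e R b.
Only serial holds.

serial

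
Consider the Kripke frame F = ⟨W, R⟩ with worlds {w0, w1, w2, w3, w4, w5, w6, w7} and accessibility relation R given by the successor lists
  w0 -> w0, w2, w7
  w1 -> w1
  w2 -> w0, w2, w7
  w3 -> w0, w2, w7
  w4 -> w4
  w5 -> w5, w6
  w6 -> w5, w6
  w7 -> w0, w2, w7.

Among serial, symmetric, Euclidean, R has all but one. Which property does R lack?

Serial: yes — every world has a successor (e.g. w0 R w0).
Symmetric: no — w3 R w0 but not w0 R w3.
Euclidean: yes — any two successors of a common world are R-related.
Only symmetric fails.

symmetric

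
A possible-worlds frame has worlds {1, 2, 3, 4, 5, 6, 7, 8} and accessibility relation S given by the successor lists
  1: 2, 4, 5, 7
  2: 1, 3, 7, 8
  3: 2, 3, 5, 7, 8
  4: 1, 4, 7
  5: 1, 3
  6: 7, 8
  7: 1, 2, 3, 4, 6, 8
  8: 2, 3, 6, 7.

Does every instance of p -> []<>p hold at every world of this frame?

Yes

Axiom B corresponds to the accessibility relation being symmetric.
Symmetric: yes — every pair in S has its reverse in S.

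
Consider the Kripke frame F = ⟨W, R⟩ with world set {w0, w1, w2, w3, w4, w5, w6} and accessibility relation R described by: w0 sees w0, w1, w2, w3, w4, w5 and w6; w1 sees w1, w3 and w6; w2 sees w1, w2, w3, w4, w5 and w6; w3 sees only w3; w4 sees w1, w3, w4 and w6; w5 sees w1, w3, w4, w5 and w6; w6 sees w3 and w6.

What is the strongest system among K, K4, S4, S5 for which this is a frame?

S4

Transitive (axiom 4): yes — every two-step R-path is closed by a direct edge.
Reflexive (axiom T): yes — every world is R-related to itself.
Euclidean (axiom 5): no — w0 R w1 and w0 R w2, but not w1 R w2.
So F validates K, K4, S4; S5 would additionally require R to be Euclidean. The strongest is S4.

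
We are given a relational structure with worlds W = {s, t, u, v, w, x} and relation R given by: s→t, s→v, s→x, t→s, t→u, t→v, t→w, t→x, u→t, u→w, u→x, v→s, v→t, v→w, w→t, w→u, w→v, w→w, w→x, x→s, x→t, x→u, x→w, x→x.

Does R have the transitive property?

Transitive: no — s R t and t R u, but not s R u.

No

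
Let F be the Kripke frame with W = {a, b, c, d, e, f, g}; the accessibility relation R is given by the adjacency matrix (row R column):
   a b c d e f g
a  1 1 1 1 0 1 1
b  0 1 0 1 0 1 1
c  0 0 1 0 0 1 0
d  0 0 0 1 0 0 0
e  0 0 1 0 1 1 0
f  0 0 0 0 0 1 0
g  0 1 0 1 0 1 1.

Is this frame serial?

Yes

Serial: yes — every world has a successor (e.g. a R a).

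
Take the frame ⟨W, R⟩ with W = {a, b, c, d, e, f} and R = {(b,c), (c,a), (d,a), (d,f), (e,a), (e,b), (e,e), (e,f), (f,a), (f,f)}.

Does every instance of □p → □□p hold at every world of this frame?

The schema 4 characterises exactly the transitive frames.
Transitive: no — b R c and c R a, but not b R a.

No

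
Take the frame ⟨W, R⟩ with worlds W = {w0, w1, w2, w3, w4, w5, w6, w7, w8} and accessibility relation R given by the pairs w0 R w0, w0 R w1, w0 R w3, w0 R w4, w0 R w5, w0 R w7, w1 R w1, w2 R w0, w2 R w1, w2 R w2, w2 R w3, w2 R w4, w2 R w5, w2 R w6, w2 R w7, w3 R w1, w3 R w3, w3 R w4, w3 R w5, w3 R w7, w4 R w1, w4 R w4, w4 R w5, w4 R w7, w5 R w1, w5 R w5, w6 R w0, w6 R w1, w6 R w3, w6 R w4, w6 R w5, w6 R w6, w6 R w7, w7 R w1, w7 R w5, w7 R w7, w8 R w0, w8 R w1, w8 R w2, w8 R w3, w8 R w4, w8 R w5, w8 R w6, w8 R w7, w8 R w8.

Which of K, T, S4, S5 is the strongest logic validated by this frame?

S4

Reflexive (axiom T): yes — every world is R-related to itself.
Transitive (axiom 4): yes — every two-step R-path is closed by a direct edge.
Euclidean (axiom 5): no — w0 R w1 and w0 R w3, but not w1 R w3.
So F validates K, T, S4; S5 would additionally require R to be Euclidean. The strongest is S4.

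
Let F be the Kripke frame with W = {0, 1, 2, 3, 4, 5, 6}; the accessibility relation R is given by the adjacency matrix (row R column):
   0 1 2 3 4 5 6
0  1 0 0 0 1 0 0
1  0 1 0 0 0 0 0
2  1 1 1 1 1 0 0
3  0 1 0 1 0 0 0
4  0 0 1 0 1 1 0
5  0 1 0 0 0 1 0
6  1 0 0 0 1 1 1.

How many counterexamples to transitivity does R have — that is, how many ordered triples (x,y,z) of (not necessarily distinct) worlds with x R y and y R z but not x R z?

Enumerating: (0,4,2), (0,4,5), (2,4,5), (4,2,0), (4,2,1), (4,2,3), (4,5,1), (6,4,2), (6,5,1).

9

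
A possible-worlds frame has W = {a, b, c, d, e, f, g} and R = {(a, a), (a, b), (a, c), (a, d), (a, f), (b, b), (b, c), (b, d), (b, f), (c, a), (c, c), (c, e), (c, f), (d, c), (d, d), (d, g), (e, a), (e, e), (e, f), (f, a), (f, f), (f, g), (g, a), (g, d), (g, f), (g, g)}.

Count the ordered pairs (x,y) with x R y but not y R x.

11

Enumerating: (a,b), (a,d), (b,c), (b,d), (b,f), (c,e), (c,f), (d,c), (e,a), (e,f), (g,a).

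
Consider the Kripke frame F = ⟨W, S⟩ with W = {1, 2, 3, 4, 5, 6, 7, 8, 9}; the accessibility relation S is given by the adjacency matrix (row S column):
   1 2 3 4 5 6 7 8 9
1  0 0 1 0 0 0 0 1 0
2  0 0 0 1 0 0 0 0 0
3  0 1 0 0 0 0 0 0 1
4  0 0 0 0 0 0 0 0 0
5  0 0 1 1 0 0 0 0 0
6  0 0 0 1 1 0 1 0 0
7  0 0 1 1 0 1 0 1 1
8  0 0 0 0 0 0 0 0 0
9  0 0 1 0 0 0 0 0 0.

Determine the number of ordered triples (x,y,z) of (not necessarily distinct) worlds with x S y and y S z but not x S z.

16

Enumerating: (1,3,2), (1,3,9), (3,2,4), (3,9,3), (5,3,2), (5,3,9), (6,5,3), (6,7,3), (6,7,6), (6,7,8), (6,7,9), (7,3,2), (7,6,5), (7,6,7), (9,3,2), (9,3,9).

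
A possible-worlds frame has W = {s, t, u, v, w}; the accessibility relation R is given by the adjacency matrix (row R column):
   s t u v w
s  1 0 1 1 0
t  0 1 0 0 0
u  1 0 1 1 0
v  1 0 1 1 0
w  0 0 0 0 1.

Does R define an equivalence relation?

Reflexive: yes — every world is R-related to itself.
Symmetric: yes — every pair in R has its reverse in R.
Transitive: yes — every two-step R-path is closed by a direct edge.
So R is an equivalence relation.

Yes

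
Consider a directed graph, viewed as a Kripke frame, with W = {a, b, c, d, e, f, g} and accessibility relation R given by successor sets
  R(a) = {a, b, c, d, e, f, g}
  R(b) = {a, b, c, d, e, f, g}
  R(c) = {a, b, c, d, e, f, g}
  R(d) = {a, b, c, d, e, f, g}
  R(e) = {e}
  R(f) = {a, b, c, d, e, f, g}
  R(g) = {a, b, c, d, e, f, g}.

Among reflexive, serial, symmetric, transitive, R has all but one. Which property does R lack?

symmetric

Reflexive: yes — every world is R-related to itself.
Serial: yes — every world has a successor (e.g. a R a).
Symmetric: no — a R e but not e R a.
Transitive: yes — every two-step R-path is closed by a direct edge.
Only symmetric fails.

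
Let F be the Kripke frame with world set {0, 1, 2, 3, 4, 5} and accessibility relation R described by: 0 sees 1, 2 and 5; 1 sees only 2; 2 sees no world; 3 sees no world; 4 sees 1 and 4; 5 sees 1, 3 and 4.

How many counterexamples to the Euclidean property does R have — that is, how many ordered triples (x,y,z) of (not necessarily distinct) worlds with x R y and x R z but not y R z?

Enumerating: (0,1,1), (0,1,5), (0,2,1), (0,2,2), (0,2,5), (0,5,2), (0,5,5), (1,2,2), (4,1,1), (4,1,4), (5,1,1), (5,1,3), (5,1,4), (5,3,1), (5,3,3), (5,3,4), (5,4,3).

17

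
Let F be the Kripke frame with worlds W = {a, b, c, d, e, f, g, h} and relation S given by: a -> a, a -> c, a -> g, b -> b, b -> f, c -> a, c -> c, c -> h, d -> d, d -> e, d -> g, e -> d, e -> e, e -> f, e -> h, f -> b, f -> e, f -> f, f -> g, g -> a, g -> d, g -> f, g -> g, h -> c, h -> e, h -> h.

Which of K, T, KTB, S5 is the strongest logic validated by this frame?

KTB

Reflexive (axiom T): yes — every world is S-related to itself.
Symmetric (axiom B): yes — every pair in S has its reverse in S.
Euclidean (axiom 5): no — a S c and a S g, but not c S g.
So F validates K, T, KTB; S5 would additionally require S to be Euclidean. The strongest is KTB.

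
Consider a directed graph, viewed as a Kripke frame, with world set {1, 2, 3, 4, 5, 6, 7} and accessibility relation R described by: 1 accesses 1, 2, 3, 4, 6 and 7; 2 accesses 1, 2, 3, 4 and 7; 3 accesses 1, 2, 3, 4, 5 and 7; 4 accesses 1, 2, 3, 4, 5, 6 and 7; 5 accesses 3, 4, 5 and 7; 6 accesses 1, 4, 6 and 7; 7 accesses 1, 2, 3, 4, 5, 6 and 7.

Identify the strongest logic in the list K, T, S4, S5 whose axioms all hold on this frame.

T

Reflexive (axiom T): yes — every world is R-related to itself.
Transitive (axiom 4): no — 1 R 3 and 3 R 5, but not 1 R 5.
Euclidean (axiom 5): no — 1 R 2 and 1 R 6, but not 2 R 6.
So F validates K, T; S4 would additionally require R to be transitive. The strongest is T.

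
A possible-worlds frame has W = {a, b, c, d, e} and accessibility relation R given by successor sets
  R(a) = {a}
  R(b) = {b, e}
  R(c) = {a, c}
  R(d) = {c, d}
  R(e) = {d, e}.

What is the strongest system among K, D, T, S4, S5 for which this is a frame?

Serial (axiom D): yes — every world has a successor (e.g. a R a).
Reflexive (axiom T): yes — every world is R-related to itself.
Transitive (axiom 4): no — b R e and e R d, but not b R d.
Euclidean (axiom 5): no — b R e and b R b, but not e R b.
So F validates K, D, T; S4 would additionally require R to be transitive. The strongest is T.

T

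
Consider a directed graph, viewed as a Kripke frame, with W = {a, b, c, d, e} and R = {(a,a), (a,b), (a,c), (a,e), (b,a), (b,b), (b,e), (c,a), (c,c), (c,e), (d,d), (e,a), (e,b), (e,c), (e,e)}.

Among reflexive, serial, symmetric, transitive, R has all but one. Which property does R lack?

Reflexive: yes — every world is R-related to itself.
Serial: yes — every world has a successor (e.g. a R a).
Symmetric: yes — every pair in R has its reverse in R.
Transitive: no — b R a and a R c, but not b R c.
Only transitive fails.

transitive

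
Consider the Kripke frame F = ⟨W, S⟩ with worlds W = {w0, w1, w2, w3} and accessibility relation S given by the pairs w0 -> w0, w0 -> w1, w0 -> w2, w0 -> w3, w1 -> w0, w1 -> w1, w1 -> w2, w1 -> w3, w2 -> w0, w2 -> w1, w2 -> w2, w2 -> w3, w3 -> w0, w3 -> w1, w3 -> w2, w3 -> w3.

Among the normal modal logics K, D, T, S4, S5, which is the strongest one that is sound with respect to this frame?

Serial (axiom D): yes — every world has a successor (e.g. w0 S w0).
Reflexive (axiom T): yes — every world is S-related to itself.
Transitive (axiom 4): yes — every two-step S-path is closed by a direct edge.
Euclidean (axiom 5): yes — any two successors of a common world are S-related.
So F validates K, D, T, S4, S5. The strongest is S5.

S5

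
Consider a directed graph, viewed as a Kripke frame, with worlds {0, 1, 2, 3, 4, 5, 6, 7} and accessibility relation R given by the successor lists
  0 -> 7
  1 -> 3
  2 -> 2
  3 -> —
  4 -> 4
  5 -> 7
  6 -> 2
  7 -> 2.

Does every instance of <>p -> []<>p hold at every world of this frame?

No

The schema 5 characterises exactly the Euclidean frames.
Euclidean: no — 0 R 7 and 0 R 7, but not 7 R 7.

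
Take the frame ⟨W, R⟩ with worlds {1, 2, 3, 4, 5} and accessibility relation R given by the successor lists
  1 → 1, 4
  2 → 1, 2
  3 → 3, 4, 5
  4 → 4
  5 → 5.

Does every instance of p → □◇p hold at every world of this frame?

Axiom B corresponds to the accessibility relation being symmetric.
Symmetric: no — 1 R 4 but not 4 R 1.

No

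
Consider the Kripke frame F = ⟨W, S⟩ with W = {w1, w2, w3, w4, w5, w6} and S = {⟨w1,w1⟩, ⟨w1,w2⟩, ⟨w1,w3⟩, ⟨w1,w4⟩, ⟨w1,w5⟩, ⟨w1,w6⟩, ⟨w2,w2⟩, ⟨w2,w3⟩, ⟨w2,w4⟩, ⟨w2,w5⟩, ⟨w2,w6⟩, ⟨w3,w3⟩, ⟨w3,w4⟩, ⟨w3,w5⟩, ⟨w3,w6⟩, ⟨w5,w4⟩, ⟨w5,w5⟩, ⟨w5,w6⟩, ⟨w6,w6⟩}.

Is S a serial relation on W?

No

Serial: no — w4 has no S-successor.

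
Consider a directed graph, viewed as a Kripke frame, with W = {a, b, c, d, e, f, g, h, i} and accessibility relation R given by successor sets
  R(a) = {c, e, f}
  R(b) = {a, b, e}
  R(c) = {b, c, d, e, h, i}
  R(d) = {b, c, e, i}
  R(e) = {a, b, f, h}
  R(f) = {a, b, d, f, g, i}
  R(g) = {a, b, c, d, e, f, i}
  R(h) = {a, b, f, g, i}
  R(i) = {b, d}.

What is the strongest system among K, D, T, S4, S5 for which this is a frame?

D

Serial (axiom D): yes — every world has a successor (e.g. a R c).
Reflexive (axiom T): no — a is not related to itself.
Transitive (axiom 4): no — a R c and c R b, but not a R b.
Euclidean (axiom 5): no — a R c and a R f, but not c R f.
So F validates K, D; T would additionally require R to be reflexive. The strongest is D.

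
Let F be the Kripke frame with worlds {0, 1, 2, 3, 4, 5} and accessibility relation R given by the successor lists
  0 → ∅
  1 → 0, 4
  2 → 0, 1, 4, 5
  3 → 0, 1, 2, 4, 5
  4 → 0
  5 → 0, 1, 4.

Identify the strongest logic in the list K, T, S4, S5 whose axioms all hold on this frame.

K

Reflexive (axiom T): no — 0 is not related to itself.
Transitive (axiom 4): yes — every two-step R-path is closed by a direct edge.
Euclidean (axiom 5): no — 1 R 0 and 1 R 4, but not 0 R 4.
So F validates K; T would additionally require R to be reflexive. The strongest is K.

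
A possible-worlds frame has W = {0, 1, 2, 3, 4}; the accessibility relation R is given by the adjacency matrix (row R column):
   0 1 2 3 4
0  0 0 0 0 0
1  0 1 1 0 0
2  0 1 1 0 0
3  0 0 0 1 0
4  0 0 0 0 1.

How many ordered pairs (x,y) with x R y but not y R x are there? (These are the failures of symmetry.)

0

R is symmetric; there are no such tuples.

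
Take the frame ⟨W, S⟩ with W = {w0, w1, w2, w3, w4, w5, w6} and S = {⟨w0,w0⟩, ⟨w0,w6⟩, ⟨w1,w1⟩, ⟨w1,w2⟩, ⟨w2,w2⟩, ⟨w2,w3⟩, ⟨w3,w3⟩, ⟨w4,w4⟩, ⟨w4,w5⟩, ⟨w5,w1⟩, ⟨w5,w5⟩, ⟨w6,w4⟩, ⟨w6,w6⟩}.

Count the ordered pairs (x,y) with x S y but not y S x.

Enumerating: (w0,w6), (w1,w2), (w2,w3), (w4,w5), (w5,w1), (w6,w4).

6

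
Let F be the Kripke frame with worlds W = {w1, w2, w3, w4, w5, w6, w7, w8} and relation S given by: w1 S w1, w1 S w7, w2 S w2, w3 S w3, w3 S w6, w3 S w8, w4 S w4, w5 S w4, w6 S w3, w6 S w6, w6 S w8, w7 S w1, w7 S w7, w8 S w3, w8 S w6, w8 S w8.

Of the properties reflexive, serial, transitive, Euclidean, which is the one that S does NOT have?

Reflexive: no — w5 is not related to itself.
Serial: yes — every world has a successor (e.g. w1 S w1).
Transitive: yes — every two-step S-path is closed by a direct edge.
Euclidean: yes — any two successors of a common world are S-related.
Only reflexive fails.

reflexive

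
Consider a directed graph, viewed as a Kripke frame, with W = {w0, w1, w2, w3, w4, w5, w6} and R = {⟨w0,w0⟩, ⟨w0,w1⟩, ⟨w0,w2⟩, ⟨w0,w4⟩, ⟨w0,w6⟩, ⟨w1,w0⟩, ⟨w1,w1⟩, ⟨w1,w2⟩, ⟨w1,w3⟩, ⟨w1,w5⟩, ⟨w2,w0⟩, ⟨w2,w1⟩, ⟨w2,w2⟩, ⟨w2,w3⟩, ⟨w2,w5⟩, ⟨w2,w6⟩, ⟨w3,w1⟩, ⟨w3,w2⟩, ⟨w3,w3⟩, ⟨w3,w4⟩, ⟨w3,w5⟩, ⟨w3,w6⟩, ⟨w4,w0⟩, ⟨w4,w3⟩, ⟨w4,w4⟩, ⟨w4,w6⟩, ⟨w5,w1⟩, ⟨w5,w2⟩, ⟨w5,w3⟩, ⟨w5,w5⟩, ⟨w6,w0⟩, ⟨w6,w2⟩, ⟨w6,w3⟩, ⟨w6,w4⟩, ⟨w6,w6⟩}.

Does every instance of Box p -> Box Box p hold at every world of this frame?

No

Axiom 4 corresponds to the accessibility relation being transitive.
Transitive: no — w0 R w1 and w1 R w3, but not w0 R w3.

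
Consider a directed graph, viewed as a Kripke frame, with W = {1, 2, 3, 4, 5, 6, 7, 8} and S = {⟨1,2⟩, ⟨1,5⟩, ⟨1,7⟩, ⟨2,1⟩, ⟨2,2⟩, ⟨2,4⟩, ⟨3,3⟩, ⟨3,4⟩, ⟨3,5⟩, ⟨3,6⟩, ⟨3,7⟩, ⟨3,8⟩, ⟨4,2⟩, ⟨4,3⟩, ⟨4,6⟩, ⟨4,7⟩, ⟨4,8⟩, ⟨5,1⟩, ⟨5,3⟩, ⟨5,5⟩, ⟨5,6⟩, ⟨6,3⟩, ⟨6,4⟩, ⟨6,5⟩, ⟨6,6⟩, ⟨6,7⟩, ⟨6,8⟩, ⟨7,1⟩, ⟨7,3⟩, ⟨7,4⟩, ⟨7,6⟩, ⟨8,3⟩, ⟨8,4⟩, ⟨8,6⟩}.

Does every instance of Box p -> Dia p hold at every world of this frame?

Yes

Axiom D corresponds to the accessibility relation being serial.
Serial: yes — every world has a successor (e.g. 1 S 2).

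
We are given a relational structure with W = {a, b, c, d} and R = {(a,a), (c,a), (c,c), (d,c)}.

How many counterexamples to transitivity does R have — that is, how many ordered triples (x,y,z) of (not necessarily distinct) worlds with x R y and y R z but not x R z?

Enumerating: (d,c,a).

1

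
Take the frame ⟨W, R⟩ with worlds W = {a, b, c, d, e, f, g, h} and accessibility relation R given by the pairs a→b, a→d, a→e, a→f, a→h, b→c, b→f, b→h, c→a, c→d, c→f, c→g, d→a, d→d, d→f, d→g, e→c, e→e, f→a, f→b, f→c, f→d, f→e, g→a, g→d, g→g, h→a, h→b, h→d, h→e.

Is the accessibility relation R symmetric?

No

Symmetric: no — a R b but not b R a.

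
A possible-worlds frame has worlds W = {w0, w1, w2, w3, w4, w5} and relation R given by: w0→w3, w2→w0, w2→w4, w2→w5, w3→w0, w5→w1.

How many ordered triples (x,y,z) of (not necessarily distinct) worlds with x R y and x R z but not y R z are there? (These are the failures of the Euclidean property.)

12

Enumerating: (w0,w3,w3), (w2,w0,w0), (w2,w0,w4), (w2,w0,w5), (w2,w4,w0), (w2,w4,w4), (w2,w4,w5), (w2,w5,w0), (w2,w5,w4), (w2,w5,w5), (w3,w0,w0), (w5,w1,w1).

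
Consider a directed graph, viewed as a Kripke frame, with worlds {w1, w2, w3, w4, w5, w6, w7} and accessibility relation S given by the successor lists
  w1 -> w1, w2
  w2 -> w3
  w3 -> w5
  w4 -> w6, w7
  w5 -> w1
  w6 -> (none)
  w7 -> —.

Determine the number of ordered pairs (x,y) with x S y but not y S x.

6

Enumerating: (w1,w2), (w2,w3), (w3,w5), (w4,w6), (w4,w7), (w5,w1).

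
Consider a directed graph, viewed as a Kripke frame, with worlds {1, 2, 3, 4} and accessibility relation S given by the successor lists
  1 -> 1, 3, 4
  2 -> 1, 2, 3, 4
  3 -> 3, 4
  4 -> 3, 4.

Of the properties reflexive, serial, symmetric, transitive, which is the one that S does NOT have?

Reflexive: yes — every world is S-related to itself.
Serial: yes — every world has a successor (e.g. 1 S 1).
Symmetric: no — 1 S 3 but not 3 S 1.
Transitive: yes — every two-step S-path is closed by a direct edge.
Only symmetric fails.

symmetric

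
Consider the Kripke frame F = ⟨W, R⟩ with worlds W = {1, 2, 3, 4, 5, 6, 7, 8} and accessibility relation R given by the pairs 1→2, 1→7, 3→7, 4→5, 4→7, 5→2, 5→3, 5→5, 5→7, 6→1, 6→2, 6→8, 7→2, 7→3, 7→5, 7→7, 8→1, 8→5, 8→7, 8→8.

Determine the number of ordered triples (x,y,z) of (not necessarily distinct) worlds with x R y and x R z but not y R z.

Enumerating: (1,2,2), (1,2,7), (5,2,2), (5,2,3), (5,2,5), (5,2,7), (5,3,2), (5,3,3), (5,3,5), (6,1,1), (6,1,8), (6,2,1), … and 17 more.
Total: 29.

29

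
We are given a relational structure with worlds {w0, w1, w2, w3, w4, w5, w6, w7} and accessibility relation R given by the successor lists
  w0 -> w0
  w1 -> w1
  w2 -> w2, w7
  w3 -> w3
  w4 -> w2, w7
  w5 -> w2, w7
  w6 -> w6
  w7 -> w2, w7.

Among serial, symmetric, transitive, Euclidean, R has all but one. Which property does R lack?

Serial: yes — every world has a successor (e.g. w0 R w0).
Symmetric: no — w4 R w2 but not w2 R w4.
Transitive: yes — every two-step R-path is closed by a direct edge.
Euclidean: yes — any two successors of a common world are R-related.
Only symmetric fails.

symmetric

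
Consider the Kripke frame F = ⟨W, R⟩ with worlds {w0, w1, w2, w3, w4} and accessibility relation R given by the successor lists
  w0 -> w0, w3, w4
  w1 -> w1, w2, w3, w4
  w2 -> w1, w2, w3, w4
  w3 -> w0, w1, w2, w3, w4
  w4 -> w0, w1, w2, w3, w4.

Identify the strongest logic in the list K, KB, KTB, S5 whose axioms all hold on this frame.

KTB

Symmetric (axiom B): yes — every pair in R has its reverse in R.
Reflexive (axiom T): yes — every world is R-related to itself.
Euclidean (axiom 5): no — w3 R w0 and w3 R w1, but not w0 R w1.
So F validates K, KB, KTB; S5 would additionally require R to be Euclidean. The strongest is KTB.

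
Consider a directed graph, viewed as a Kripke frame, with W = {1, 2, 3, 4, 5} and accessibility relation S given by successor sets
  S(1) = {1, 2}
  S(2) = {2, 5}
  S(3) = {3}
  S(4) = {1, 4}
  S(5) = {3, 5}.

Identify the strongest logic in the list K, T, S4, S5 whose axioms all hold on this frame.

T

Reflexive (axiom T): yes — every world is S-related to itself.
Transitive (axiom 4): no — 1 S 2 and 2 S 5, but not 1 S 5.
Euclidean (axiom 5): no — 1 S 2 and 1 S 1, but not 2 S 1.
So F validates K, T; S4 would additionally require S to be transitive. The strongest is T.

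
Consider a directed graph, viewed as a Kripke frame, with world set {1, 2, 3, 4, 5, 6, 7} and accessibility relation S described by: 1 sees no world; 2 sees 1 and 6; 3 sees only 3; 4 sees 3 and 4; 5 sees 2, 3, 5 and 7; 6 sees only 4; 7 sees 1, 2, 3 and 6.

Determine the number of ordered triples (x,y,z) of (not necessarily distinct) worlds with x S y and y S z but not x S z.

7

Enumerating: (2,6,4), (5,2,1), (5,2,6), (5,7,1), (5,7,6), (6,4,3), (7,6,4).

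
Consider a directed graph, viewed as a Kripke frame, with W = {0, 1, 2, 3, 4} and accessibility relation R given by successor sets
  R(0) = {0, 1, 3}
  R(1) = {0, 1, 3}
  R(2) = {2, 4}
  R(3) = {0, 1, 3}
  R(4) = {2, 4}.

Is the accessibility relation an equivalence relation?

Yes

Reflexive: yes — every world is R-related to itself.
Symmetric: yes — every pair in R has its reverse in R.
Transitive: yes — every two-step R-path is closed by a direct edge.
So R is an equivalence relation.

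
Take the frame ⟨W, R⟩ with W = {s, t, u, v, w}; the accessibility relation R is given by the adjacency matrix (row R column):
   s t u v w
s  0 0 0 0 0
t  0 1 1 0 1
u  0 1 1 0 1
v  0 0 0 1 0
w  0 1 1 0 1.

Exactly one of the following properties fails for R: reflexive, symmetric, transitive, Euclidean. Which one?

Reflexive: no — s is not related to itself.
Symmetric: yes — every pair in R has its reverse in R.
Transitive: yes — every two-step R-path is closed by a direct edge.
Euclidean: yes — any two successors of a common world are R-related.
Only reflexive fails.

reflexive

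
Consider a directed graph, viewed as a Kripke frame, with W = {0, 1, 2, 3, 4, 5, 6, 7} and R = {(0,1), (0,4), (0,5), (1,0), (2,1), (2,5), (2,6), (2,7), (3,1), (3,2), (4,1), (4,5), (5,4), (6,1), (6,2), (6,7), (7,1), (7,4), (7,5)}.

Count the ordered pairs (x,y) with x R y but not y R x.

13

Enumerating: (0,4), (0,5), (2,1), (2,5), (2,7), (3,1), (3,2), (4,1), (6,1), (6,7), (7,1), (7,4), (7,5).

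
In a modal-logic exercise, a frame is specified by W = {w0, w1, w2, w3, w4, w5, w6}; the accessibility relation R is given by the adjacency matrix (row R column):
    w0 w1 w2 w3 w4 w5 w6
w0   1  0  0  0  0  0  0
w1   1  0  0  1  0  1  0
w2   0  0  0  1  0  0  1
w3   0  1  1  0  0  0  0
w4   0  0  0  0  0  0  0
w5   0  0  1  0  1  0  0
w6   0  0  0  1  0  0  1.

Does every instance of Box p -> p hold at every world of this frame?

The schema T characterises exactly the reflexive frames.
Reflexive: no — w1 is not related to itself.

No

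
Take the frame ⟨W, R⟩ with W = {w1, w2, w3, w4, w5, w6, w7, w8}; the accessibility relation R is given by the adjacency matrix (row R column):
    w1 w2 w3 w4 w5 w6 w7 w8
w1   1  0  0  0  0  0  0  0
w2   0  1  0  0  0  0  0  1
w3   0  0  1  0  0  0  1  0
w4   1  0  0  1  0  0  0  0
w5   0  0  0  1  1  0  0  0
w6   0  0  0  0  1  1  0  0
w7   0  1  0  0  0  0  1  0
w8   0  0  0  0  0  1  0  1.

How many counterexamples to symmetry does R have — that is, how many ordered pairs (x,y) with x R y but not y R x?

7

Enumerating: (w2,w8), (w3,w7), (w4,w1), (w5,w4), (w6,w5), (w7,w2), (w8,w6).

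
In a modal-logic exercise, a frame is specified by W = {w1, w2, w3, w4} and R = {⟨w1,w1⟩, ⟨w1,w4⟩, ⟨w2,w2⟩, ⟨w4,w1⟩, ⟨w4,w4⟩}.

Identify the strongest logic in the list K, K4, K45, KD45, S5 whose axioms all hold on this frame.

Transitive (axiom 4): yes — every two-step R-path is closed by a direct edge.
Euclidean (axiom 5): yes — any two successors of a common world are R-related.
Serial (axiom D): no — w3 has no R-successor.
Reflexive (axiom T): no — w3 is not related to itself.
So F validates K, K4, K45; KD45 would additionally require R to be serial. The strongest is K45.

K45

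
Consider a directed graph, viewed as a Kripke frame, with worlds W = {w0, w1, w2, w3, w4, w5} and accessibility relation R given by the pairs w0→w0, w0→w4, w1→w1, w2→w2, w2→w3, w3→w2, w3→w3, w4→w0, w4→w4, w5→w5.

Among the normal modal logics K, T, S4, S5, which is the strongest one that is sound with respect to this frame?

Reflexive (axiom T): yes — every world is R-related to itself.
Transitive (axiom 4): yes — every two-step R-path is closed by a direct edge.
Euclidean (axiom 5): yes — any two successors of a common world are R-related.
So F validates K, T, S4, S5. The strongest is S5.

S5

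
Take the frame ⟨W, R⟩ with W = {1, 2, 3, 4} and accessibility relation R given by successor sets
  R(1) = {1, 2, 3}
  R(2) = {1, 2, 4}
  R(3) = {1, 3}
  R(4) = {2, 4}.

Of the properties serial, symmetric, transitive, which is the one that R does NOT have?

Serial: yes — every world has a successor (e.g. 1 R 1).
Symmetric: yes — every pair in R has its reverse in R.
Transitive: no — 1 R 2 and 2 R 4, but not 1 R 4.
Only transitive fails.

transitive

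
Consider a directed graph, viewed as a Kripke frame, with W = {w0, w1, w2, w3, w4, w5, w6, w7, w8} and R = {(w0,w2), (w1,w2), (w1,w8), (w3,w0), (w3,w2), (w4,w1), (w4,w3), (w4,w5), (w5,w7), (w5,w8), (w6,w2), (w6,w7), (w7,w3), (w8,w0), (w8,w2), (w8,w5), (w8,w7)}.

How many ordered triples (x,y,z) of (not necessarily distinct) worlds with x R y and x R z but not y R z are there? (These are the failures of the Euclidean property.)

38

Enumerating: (w0,w2,w2), (w1,w2,w2), (w1,w2,w8), (w1,w8,w8), (w3,w0,w0), (w3,w2,w0), (w3,w2,w2), (w4,w1,w1), (w4,w1,w3), (w4,w1,w5), (w4,w3,w1), (w4,w3,w3), … and 26 more.
Total: 38.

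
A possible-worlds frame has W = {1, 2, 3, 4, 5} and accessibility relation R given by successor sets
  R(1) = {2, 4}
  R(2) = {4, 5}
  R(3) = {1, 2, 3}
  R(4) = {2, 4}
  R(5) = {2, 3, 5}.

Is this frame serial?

Serial: yes — every world has a successor (e.g. 1 R 2).

Yes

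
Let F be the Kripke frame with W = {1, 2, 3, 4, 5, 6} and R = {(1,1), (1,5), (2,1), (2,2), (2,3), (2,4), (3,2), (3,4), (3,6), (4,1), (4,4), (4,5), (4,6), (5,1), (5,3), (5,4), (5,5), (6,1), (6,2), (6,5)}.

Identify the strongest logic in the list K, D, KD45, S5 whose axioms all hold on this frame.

Serial (axiom D): yes — every world has a successor (e.g. 1 R 1).
Euclidean (axiom 5): no — 2 R 1 and 2 R 3, but not 1 R 3.
Transitive (axiom 4): no — 1 R 5 and 5 R 3, but not 1 R 3.
Reflexive (axiom T): no — 3 is not related to itself.
So F validates K, D; KD45 would additionally require R to be Euclidean and transitive. The strongest is D.

D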